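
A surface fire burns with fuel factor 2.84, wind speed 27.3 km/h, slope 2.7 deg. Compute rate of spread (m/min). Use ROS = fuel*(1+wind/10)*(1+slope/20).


Formula: ROS = fuel * (1 + wind/10) * (1 + slope/20)
Wind factor = 1 + 27.3/10 = 3.73
Slope factor = 1 + 2.7/20 = 1.135
ROS = 2.84 * 3.73 * 1.135 = 12.02 m/min

12.02


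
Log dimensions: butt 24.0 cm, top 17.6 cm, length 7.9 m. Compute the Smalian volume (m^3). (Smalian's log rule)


Smalian: V = (A1 + A2)/2 * L,  A = pi*(D/200)^2
A1 = pi*(24.0/200)^2 = 0.045239 m^2
A2 = pi*(17.6/200)^2 = 0.024328 m^2
V = (0.045239+0.024328)/2*7.9 = 0.2748 m^3

0.2748


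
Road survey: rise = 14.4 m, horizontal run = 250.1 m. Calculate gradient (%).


Formula: Gradient = rise / run * 100
Gradient = 14.4 / 250.1 * 100 = 5.8%

5.8


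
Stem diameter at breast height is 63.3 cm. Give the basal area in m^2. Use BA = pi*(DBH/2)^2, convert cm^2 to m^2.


Formula: BA = pi * (DBH/2)^2 / 10000  (cm^2 to m^2)
Radius = DBH/2 = 63.3/2 = 31.65 cm
BA = pi * 31.65^2 / 10000
   = 3147.004 cm^2 / 10000
   = 0.3147 m^2

0.3147


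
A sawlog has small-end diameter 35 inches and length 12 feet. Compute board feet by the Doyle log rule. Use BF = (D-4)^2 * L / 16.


Doyle: BF = (D - 4)^2 * L / 16
Adjusted diameter = 35 - 4 = 31 in
(D-4)^2 = 31^2 = 961
BF = 961 * 12 / 16 = 721 BF

721


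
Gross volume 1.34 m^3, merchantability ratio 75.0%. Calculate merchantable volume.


Formula: MV = V_total * (merchantable_pct / 100)
Merchantable fraction = 75.0% / 100 = 0.75
MV = 1.34 m^3 * 0.75 = 1.005 m^3

1.005


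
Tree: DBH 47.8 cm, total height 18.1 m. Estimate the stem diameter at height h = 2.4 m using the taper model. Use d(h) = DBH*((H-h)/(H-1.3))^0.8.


Taper: d(h) = DBH * ((H - h) / (H - 1.3))^0.8
Numerator = H - h = 18.1 - 2.4 = 15.7 m
Denominator = H - 1.3 = 18.1 - 1.3 = 16.8 m
Ratio = 15.7 / 16.8 = 0.93452
d = 47.8 * 0.93452^0.8 = 45.3 cm

45.3


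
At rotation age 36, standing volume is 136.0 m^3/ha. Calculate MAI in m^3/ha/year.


Formula: MAI = Total Volume / Stand Age
MAI = 136.0 m^3/ha / 36 years
MAI = 3.78 m^3/ha/year

3.78


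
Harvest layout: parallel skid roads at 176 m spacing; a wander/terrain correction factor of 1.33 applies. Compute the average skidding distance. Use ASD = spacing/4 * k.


Formula: ASD = (spacing / 4) * correction
Uncorrected distance = spacing / 4 = 176 / 4 = 44 m
ASD = 44 * 1.33 = 59 m

59


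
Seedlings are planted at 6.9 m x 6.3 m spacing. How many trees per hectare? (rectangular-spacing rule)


Formula: TPH = 10000 m^2/ha / (spacing_x * spacing_y)
Area per tree = 6.9 m * 6.3 m = 43.47 m^2
TPH = 10000 / 43.47 = 230 trees/ha

230


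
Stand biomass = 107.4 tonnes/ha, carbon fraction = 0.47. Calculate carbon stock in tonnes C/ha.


Formula: Carbon Stock = Biomass * Carbon Fraction
C = 107.4 t/ha * 0.47
C = 50.5 t C/ha

50.5


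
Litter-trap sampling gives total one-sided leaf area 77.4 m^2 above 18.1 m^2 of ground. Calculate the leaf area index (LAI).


Formula: LAI = total leaf area / ground area  (dimensionless)
LAI = 77.4 m^2 / 18.1 m^2
LAI = 4.28

4.28


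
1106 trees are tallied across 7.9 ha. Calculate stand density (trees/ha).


Formula: Stand Density = N_trees / Area_ha
Density = 1106 trees / 7.9 ha
Density = 140 trees/ha

140


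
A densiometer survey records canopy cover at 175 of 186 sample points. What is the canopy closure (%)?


Formula: Canopy closure = covered points / total points * 100
Closure = 175 / 186 * 100
Closure = 0.9409 * 100 = 94.1%

94.1


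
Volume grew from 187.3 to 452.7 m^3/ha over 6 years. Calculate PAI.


Formula: PAI = (V_T2 - V_T1) / (T2 - T1)
Volume increment = 452.7 - 187.3 = 265.4 m^3/ha
PAI = 265.4 / 6 = 44.23 m^3/ha/year

44.23


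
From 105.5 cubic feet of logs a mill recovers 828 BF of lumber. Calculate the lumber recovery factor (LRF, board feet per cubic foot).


Formula: LRF = Lumber Output (BF) / Log Input (ft^3)
LRF = 828 BF / 105.5 ft^3
LRF = 7.85 BF/ft^3

7.85


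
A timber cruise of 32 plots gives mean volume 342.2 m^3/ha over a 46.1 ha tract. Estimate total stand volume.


Formula: Total Volume = Mean Volume per ha * Total Area
Total Volume = 342.2 m^3/ha * 46.1 ha
Total Volume = 15775 m^3

15775


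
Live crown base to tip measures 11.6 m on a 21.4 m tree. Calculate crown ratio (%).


Formula: Crown Ratio = (Crown Length / Total Height) * 100
CR = (11.6 m / 21.4 m) * 100
CR = 0.5421 * 100 = 54.2%

54.2


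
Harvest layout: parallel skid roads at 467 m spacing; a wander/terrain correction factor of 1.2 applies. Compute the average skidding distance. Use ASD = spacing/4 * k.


Formula: ASD = (spacing / 4) * correction
Uncorrected distance = spacing / 4 = 467 / 4 = 116.75 m
ASD = 116.75 * 1.2 = 140 m

140


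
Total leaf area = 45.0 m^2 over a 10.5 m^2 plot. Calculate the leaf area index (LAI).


Formula: LAI = total leaf area / ground area  (dimensionless)
LAI = 45.0 m^2 / 10.5 m^2
LAI = 4.29

4.29


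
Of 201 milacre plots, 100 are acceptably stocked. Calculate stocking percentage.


Formula: Stocking % = stocked plots / total plots * 100
Stocking = 100 / 201 * 100
Stocking = 0.4975 * 100 = 49.8%

49.8


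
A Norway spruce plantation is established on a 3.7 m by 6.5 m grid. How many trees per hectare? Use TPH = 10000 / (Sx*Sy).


Formula: TPH = 10000 m^2/ha / (spacing_x * spacing_y)
Area per tree = 3.7 m * 6.5 m = 24.05 m^2
TPH = 10000 / 24.05 = 416 trees/ha

416


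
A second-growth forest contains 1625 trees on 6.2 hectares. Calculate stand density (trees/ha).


Formula: Stand Density = N_trees / Area_ha
Density = 1625 trees / 6.2 ha
Density = 262 trees/ha

262


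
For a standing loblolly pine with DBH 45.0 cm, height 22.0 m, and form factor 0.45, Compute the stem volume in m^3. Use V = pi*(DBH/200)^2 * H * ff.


Formula: V = pi * (DBH/200)^2 * H * ff
Radius = DBH/200 = 45.0/200 = 0.225 m
Radius^2 = 0.225^2 = 0.050625 m^2
V = pi * 0.050625 * 22.0 * 0.45
V = 1.575 m^3

1.575


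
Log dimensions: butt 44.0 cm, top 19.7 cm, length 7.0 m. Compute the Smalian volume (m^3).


Smalian: V = (A1 + A2)/2 * L,  A = pi*(D/200)^2
A1 = pi*(44.0/200)^2 = 0.152053 m^2
A2 = pi*(19.7/200)^2 = 0.030481 m^2
V = (0.152053+0.030481)/2*7.0 = 0.6389 m^3

0.6389


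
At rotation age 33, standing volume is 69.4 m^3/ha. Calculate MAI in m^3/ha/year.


Formula: MAI = Total Volume / Stand Age
MAI = 69.4 m^3/ha / 33 years
MAI = 2.1 m^3/ha/year

2.1


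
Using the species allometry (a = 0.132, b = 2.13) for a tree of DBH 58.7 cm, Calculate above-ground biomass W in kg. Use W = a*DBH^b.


Formula: W = a * DBH^b  (allometric power law)
DBH^b = 58.7^2.13 = 5850.5831
W = 0.132 * 5850.5831 = 772.3 kg

772.3


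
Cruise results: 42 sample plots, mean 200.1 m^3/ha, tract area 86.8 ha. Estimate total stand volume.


Formula: Total Volume = Mean Volume per ha * Total Area
Total Volume = 200.1 m^3/ha * 86.8 ha
Total Volume = 17369 m^3

17369


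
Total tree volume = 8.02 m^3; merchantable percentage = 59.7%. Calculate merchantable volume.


Formula: MV = V_total * (merchantable_pct / 100)
Merchantable fraction = 59.7% / 100 = 0.597
MV = 8.02 m^3 * 0.597 = 4.788 m^3

4.788


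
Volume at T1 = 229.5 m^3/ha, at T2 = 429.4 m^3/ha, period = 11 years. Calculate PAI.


Formula: PAI = (V_T2 - V_T1) / (T2 - T1)
Volume increment = 429.4 - 229.5 = 199.9 m^3/ha
PAI = 199.9 / 11 = 18.17 m^3/ha/year

18.17


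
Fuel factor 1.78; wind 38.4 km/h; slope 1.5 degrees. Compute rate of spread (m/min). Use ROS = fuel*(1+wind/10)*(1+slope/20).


Formula: ROS = fuel * (1 + wind/10) * (1 + slope/20)
Wind factor = 1 + 38.4/10 = 4.84
Slope factor = 1 + 1.5/20 = 1.075
ROS = 1.78 * 4.84 * 1.075 = 9.26 m/min

9.26


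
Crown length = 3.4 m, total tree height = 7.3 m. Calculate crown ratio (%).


Formula: Crown Ratio = (Crown Length / Total Height) * 100
CR = (3.4 m / 7.3 m) * 100
CR = 0.4658 * 100 = 46.6%

46.6


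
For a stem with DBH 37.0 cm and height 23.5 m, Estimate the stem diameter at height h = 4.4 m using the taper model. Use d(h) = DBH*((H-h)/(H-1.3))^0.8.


Taper: d(h) = DBH * ((H - h) / (H - 1.3))^0.8
Numerator = H - h = 23.5 - 4.4 = 19.1 m
Denominator = H - 1.3 = 23.5 - 1.3 = 22.2 m
Ratio = 19.1 / 22.2 = 0.86036
d = 37.0 * 0.86036^0.8 = 32.8 cm

32.8


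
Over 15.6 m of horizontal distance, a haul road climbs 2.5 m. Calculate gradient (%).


Formula: Gradient = rise / run * 100
Gradient = 2.5 / 15.6 * 100 = 16.0%

16.0


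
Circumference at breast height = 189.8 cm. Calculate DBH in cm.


Formula: DBH = C / pi
DBH = 189.8 / pi
pi = 3.14159...
DBH = 60.4 cm

60.4


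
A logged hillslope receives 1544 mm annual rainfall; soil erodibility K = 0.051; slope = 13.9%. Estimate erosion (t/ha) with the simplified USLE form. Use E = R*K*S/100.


Formula: E = R * K * S / 100  (simplified USLE)
R * K = 1544 * 0.051 = 78.744
E = 78.744 * 13.9 / 100 = 10.95 t/ha

10.95


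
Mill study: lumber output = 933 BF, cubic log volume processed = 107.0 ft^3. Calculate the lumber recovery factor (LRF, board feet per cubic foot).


Formula: LRF = Lumber Output (BF) / Log Input (ft^3)
LRF = 933 BF / 107.0 ft^3
LRF = 8.72 BF/ft^3

8.72


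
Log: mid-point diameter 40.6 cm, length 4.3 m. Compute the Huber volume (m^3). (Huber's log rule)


Huber: V = Am * L,  Am = pi*(Dm/200)^2
Am = pi*(40.6/200)^2 = 0.129462 m^2
V = 0.129462*4.3 = 0.5567 m^3

0.5567


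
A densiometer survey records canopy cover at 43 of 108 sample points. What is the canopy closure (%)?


Formula: Canopy closure = covered points / total points * 100
Closure = 43 / 108 * 100
Closure = 0.3981 * 100 = 39.8%

39.8


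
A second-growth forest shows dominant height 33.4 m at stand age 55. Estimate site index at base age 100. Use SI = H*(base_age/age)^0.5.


Formula: SI = H_dom * (base_age / age)^0.5
Age ratio = 100 / 55 = 1.81818
sqrt(age_ratio) = 1.3484
SI = 33.4 * 1.3484 = 45.0 m

45.0


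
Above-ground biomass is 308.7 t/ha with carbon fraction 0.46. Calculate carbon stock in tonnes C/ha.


Formula: Carbon Stock = Biomass * Carbon Fraction
C = 308.7 t/ha * 0.46
C = 142.0 t C/ha

142.0


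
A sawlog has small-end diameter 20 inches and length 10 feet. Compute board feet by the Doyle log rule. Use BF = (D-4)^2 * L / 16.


Doyle: BF = (D - 4)^2 * L / 16
Adjusted diameter = 20 - 4 = 16 in
(D-4)^2 = 16^2 = 256
BF = 256 * 10 / 16 = 160 BF

160


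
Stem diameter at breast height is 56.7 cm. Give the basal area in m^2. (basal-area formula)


Formula: BA = pi * (DBH/2)^2 / 10000  (cm^2 to m^2)
Radius = DBH/2 = 56.7/2 = 28.35 cm
BA = pi * 28.35^2 / 10000
   = 2524.9687 cm^2 / 10000
   = 0.2525 m^2

0.2525


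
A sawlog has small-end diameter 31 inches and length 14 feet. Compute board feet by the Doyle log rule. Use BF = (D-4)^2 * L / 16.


Doyle: BF = (D - 4)^2 * L / 16
Adjusted diameter = 31 - 4 = 27 in
(D-4)^2 = 27^2 = 729
BF = 729 * 14 / 16 = 638 BF

638


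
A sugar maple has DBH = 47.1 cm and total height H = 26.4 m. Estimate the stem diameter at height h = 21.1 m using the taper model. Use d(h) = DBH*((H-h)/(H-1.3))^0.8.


Taper: d(h) = DBH * ((H - h) / (H - 1.3))^0.8
Numerator = H - h = 26.4 - 21.1 = 5.3 m
Denominator = H - 1.3 = 26.4 - 1.3 = 25.1 m
Ratio = 5.3 / 25.1 = 0.21116
d = 47.1 * 0.21116^0.8 = 13.6 cm

13.6


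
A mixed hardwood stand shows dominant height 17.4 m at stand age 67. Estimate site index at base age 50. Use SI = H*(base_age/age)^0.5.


Formula: SI = H_dom * (base_age / age)^0.5
Age ratio = 50 / 67 = 0.74627
sqrt(age_ratio) = 0.86387
SI = 17.4 * 0.86387 = 15.0 m

15.0


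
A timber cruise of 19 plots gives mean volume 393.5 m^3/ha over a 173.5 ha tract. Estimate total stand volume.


Formula: Total Volume = Mean Volume per ha * Total Area
Total Volume = 393.5 m^3/ha * 173.5 ha
Total Volume = 68272 m^3

68272


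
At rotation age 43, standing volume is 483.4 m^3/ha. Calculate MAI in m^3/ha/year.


Formula: MAI = Total Volume / Stand Age
MAI = 483.4 m^3/ha / 43 years
MAI = 11.24 m^3/ha/year

11.24


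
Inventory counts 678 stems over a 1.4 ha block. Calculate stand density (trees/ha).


Formula: Stand Density = N_trees / Area_ha
Density = 678 trees / 1.4 ha
Density = 484 trees/ha

484


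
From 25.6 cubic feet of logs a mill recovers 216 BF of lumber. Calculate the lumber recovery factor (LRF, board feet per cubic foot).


Formula: LRF = Lumber Output (BF) / Log Input (ft^3)
LRF = 216 BF / 25.6 ft^3
LRF = 8.44 BF/ft^3

8.44


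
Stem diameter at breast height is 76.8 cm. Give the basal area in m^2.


Formula: BA = pi * (DBH/2)^2 / 10000  (cm^2 to m^2)
Radius = DBH/2 = 76.8/2 = 38.4 cm
BA = pi * 38.4^2 / 10000
   = 4632.4669 cm^2 / 10000
   = 0.4632 m^2

0.4632


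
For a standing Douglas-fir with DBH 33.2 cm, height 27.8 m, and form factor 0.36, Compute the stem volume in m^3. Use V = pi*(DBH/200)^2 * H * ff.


Formula: V = pi * (DBH/200)^2 * H * ff
Radius = DBH/200 = 33.2/200 = 0.166 m
Radius^2 = 0.166^2 = 0.027556 m^2
V = pi * 0.027556 * 27.8 * 0.36
V = 0.866 m^3

0.866


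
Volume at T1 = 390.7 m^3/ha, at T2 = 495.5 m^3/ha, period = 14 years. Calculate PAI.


Formula: PAI = (V_T2 - V_T1) / (T2 - T1)
Volume increment = 495.5 - 390.7 = 104.8 m^3/ha
PAI = 104.8 / 14 = 7.49 m^3/ha/year

7.49


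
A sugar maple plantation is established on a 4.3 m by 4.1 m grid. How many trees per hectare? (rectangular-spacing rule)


Formula: TPH = 10000 m^2/ha / (spacing_x * spacing_y)
Area per tree = 4.3 m * 4.1 m = 17.63 m^2
TPH = 10000 / 17.63 = 567 trees/ha

567


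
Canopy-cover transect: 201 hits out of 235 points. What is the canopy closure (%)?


Formula: Canopy closure = covered points / total points * 100
Closure = 201 / 235 * 100
Closure = 0.8553 * 100 = 85.5%

85.5


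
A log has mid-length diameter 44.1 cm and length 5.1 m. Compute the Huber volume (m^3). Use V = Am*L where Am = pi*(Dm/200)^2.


Huber: V = Am * L,  Am = pi*(Dm/200)^2
Am = pi*(44.1/200)^2 = 0.152745 m^2
V = 0.152745*5.1 = 0.779 m^3

0.779


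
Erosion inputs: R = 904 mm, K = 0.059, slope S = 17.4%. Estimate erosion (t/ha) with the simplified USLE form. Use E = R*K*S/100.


Formula: E = R * K * S / 100  (simplified USLE)
R * K = 904 * 0.059 = 53.336
E = 53.336 * 17.4 / 100 = 9.28 t/ha

9.28


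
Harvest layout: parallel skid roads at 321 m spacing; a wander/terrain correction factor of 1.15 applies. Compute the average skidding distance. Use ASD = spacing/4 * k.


Formula: ASD = (spacing / 4) * correction
Uncorrected distance = spacing / 4 = 321 / 4 = 80.25 m
ASD = 80.25 * 1.15 = 92 m

92


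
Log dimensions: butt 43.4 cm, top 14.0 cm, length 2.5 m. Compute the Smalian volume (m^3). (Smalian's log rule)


Smalian: V = (A1 + A2)/2 * L,  A = pi*(D/200)^2
A1 = pi*(43.4/200)^2 = 0.147934 m^2
A2 = pi*(14.0/200)^2 = 0.015394 m^2
V = (0.147934+0.015394)/2*2.5 = 0.2042 m^3

0.2042


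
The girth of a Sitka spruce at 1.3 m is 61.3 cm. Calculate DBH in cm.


Formula: DBH = C / pi
DBH = 61.3 / pi
pi = 3.14159...
DBH = 19.5 cm

19.5


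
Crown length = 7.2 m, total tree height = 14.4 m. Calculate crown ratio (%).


Formula: Crown Ratio = (Crown Length / Total Height) * 100
CR = (7.2 m / 14.4 m) * 100
CR = 0.5 * 100 = 50.0%

50.0


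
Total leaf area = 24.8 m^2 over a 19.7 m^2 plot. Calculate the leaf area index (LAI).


Formula: LAI = total leaf area / ground area  (dimensionless)
LAI = 24.8 m^2 / 19.7 m^2
LAI = 1.26

1.26


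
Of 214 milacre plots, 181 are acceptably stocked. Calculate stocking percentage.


Formula: Stocking % = stocked plots / total plots * 100
Stocking = 181 / 214 * 100
Stocking = 0.8458 * 100 = 84.6%

84.6


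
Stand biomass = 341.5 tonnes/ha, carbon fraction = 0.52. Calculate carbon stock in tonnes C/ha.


Formula: Carbon Stock = Biomass * Carbon Fraction
C = 341.5 t/ha * 0.52
C = 177.6 t C/ha

177.6


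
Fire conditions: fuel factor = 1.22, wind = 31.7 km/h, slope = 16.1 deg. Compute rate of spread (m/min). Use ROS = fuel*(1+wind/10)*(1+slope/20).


Formula: ROS = fuel * (1 + wind/10) * (1 + slope/20)
Wind factor = 1 + 31.7/10 = 4.17
Slope factor = 1 + 16.1/20 = 1.805
ROS = 1.22 * 4.17 * 1.805 = 9.18 m/min

9.18


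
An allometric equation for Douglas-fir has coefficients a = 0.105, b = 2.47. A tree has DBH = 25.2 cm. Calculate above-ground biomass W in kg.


Formula: W = a * DBH^b  (allometric power law)
DBH^b = 25.2^2.47 = 2893.7389
W = 0.105 * 2893.7389 = 303.8 kg

303.8


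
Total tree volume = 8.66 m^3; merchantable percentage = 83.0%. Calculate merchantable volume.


Formula: MV = V_total * (merchantable_pct / 100)
Merchantable fraction = 83.0% / 100 = 0.83
MV = 8.66 m^3 * 0.83 = 7.188 m^3

7.188


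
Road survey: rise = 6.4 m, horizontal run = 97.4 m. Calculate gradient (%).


Formula: Gradient = rise / run * 100
Gradient = 6.4 / 97.4 * 100 = 6.6%

6.6


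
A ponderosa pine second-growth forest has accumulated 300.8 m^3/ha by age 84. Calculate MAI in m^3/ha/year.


Formula: MAI = Total Volume / Stand Age
MAI = 300.8 m^3/ha / 84 years
MAI = 3.58 m^3/ha/year

3.58


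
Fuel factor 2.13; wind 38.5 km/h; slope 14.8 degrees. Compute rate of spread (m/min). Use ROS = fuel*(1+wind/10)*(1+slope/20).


Formula: ROS = fuel * (1 + wind/10) * (1 + slope/20)
Wind factor = 1 + 38.5/10 = 4.85
Slope factor = 1 + 14.8/20 = 1.74
ROS = 2.13 * 4.85 * 1.74 = 17.98 m/min

17.98


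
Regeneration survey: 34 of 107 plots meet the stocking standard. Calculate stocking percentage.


Formula: Stocking % = stocked plots / total plots * 100
Stocking = 34 / 107 * 100
Stocking = 0.3178 * 100 = 31.8%

31.8


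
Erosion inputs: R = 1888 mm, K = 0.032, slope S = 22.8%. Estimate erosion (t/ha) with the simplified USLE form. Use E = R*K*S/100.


Formula: E = R * K * S / 100  (simplified USLE)
R * K = 1888 * 0.032 = 60.416
E = 60.416 * 22.8 / 100 = 13.77 t/ha

13.77


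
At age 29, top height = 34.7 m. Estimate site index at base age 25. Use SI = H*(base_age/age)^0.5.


Formula: SI = H_dom * (base_age / age)^0.5
Age ratio = 25 / 29 = 0.86207
sqrt(age_ratio) = 0.92848
SI = 34.7 * 0.92848 = 32.2 m

32.2


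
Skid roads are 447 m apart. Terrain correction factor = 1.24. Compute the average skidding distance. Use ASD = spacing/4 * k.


Formula: ASD = (spacing / 4) * correction
Uncorrected distance = spacing / 4 = 447 / 4 = 111.75 m
ASD = 111.75 * 1.24 = 139 m

139


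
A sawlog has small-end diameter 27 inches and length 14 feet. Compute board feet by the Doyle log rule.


Doyle: BF = (D - 4)^2 * L / 16
Adjusted diameter = 27 - 4 = 23 in
(D-4)^2 = 23^2 = 529
BF = 529 * 14 / 16 = 463 BF

463


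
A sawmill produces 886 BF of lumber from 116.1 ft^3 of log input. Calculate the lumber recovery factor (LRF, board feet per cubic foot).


Formula: LRF = Lumber Output (BF) / Log Input (ft^3)
LRF = 886 BF / 116.1 ft^3
LRF = 7.63 BF/ft^3

7.63


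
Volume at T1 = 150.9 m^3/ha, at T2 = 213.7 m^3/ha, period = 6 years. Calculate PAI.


Formula: PAI = (V_T2 - V_T1) / (T2 - T1)
Volume increment = 213.7 - 150.9 = 62.8 m^3/ha
PAI = 62.8 / 6 = 10.47 m^3/ha/year

10.47


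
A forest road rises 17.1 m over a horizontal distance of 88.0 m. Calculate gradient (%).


Formula: Gradient = rise / run * 100
Gradient = 17.1 / 88.0 * 100 = 19.4%

19.4


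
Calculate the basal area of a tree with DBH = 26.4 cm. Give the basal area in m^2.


Formula: BA = pi * (DBH/2)^2 / 10000  (cm^2 to m^2)
Radius = DBH/2 = 26.4/2 = 13.2 cm
BA = pi * 13.2^2 / 10000
   = 547.3911 cm^2 / 10000
   = 0.0547 m^2

0.0547


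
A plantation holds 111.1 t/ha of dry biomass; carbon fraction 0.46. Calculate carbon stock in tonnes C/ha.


Formula: Carbon Stock = Biomass * Carbon Fraction
C = 111.1 t/ha * 0.46
C = 51.1 t C/ha

51.1


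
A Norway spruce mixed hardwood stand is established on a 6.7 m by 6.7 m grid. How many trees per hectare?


Formula: TPH = 10000 m^2/ha / (spacing_x * spacing_y)
Area per tree = 6.7 m * 6.7 m = 44.89 m^2
TPH = 10000 / 44.89 = 223 trees/ha

223


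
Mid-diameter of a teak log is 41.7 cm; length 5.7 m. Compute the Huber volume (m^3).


Huber: V = Am * L,  Am = pi*(Dm/200)^2
Am = pi*(41.7/200)^2 = 0.136572 m^2
V = 0.136572*5.7 = 0.7785 m^3

0.7785


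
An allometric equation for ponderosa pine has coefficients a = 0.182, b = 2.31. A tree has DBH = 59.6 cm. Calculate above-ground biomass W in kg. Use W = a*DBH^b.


Formula: W = a * DBH^b  (allometric power law)
DBH^b = 59.6^2.31 = 12613.0135
W = 0.182 * 12613.0135 = 2295.6 kg

2295.6


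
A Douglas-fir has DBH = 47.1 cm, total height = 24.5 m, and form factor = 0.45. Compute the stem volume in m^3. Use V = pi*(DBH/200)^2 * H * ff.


Formula: V = pi * (DBH/200)^2 * H * ff
Radius = DBH/200 = 47.1/200 = 0.2355 m
Radius^2 = 0.2355^2 = 0.05546025 m^2
V = pi * 0.05546025 * 24.5 * 0.45
V = 1.921 m^3

1.921


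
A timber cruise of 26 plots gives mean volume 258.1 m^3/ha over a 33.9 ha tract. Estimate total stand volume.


Formula: Total Volume = Mean Volume per ha * Total Area
Total Volume = 258.1 m^3/ha * 33.9 ha
Total Volume = 8750 m^3

8750


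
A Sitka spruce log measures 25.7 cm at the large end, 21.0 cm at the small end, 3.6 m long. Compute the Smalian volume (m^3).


Smalian: V = (A1 + A2)/2 * L,  A = pi*(D/200)^2
A1 = pi*(25.7/200)^2 = 0.051875 m^2
A2 = pi*(21.0/200)^2 = 0.034636 m^2
V = (0.051875+0.034636)/2*3.6 = 0.1557 m^3

0.1557


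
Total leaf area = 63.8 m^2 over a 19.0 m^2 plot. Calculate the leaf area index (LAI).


Formula: LAI = total leaf area / ground area  (dimensionless)
LAI = 63.8 m^2 / 19.0 m^2
LAI = 3.36

3.36


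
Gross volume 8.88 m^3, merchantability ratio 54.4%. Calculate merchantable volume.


Formula: MV = V_total * (merchantable_pct / 100)
Merchantable fraction = 54.4% / 100 = 0.544
MV = 8.88 m^3 * 0.544 = 4.831 m^3

4.831


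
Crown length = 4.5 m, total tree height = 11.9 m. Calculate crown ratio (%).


Formula: Crown Ratio = (Crown Length / Total Height) * 100
CR = (4.5 m / 11.9 m) * 100
CR = 0.3782 * 100 = 37.8%

37.8


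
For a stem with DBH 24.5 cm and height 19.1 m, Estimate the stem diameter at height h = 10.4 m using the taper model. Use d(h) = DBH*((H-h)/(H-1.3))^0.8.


Taper: d(h) = DBH * ((H - h) / (H - 1.3))^0.8
Numerator = H - h = 19.1 - 10.4 = 8.7 m
Denominator = H - 1.3 = 19.1 - 1.3 = 17.8 m
Ratio = 8.7 / 17.8 = 0.48876
d = 24.5 * 0.48876^0.8 = 13.8 cm

13.8


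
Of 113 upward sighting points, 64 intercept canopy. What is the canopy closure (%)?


Formula: Canopy closure = covered points / total points * 100
Closure = 64 / 113 * 100
Closure = 0.5664 * 100 = 56.6%

56.6


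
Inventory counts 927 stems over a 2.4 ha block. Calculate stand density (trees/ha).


Formula: Stand Density = N_trees / Area_ha
Density = 927 trees / 2.4 ha
Density = 386 trees/ha

386


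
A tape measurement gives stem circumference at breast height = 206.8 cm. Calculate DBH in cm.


Formula: DBH = C / pi
DBH = 206.8 / pi
pi = 3.14159...
DBH = 65.8 cm

65.8


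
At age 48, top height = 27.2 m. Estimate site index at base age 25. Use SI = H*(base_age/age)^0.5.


Formula: SI = H_dom * (base_age / age)^0.5
Age ratio = 25 / 48 = 0.52083
sqrt(age_ratio) = 0.72169
SI = 27.2 * 0.72169 = 19.6 m

19.6


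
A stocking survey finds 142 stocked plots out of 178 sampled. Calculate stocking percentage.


Formula: Stocking % = stocked plots / total plots * 100
Stocking = 142 / 178 * 100
Stocking = 0.7978 * 100 = 79.8%

79.8


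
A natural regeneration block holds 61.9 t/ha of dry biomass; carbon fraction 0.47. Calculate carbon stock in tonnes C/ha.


Formula: Carbon Stock = Biomass * Carbon Fraction
C = 61.9 t/ha * 0.47
C = 29.1 t C/ha

29.1


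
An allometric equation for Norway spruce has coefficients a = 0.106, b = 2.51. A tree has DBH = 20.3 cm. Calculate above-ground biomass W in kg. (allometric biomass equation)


Formula: W = a * DBH^b  (allometric power law)
DBH^b = 20.3^2.51 = 1913.4409
W = 0.106 * 1913.4409 = 202.8 kg

202.8


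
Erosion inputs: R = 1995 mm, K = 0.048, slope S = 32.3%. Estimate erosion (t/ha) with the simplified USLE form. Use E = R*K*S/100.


Formula: E = R * K * S / 100  (simplified USLE)
R * K = 1995 * 0.048 = 95.76
E = 95.76 * 32.3 / 100 = 30.93 t/ha

30.93


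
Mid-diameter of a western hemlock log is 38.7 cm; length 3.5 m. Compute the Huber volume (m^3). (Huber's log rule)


Huber: V = Am * L,  Am = pi*(Dm/200)^2
Am = pi*(38.7/200)^2 = 0.117628 m^2
V = 0.117628*3.5 = 0.4117 m^3

0.4117


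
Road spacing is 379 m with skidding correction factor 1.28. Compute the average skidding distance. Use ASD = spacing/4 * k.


Formula: ASD = (spacing / 4) * correction
Uncorrected distance = spacing / 4 = 379 / 4 = 94.75 m
ASD = 94.75 * 1.28 = 121 m

121


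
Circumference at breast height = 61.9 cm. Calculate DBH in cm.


Formula: DBH = C / pi
DBH = 61.9 / pi
pi = 3.14159...
DBH = 19.7 cm

19.7


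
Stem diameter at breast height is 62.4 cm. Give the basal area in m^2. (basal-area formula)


Formula: BA = pi * (DBH/2)^2 / 10000  (cm^2 to m^2)
Radius = DBH/2 = 62.4/2 = 31.2 cm
BA = pi * 31.2^2 / 10000
   = 3058.152 cm^2 / 10000
   = 0.3058 m^2

0.3058


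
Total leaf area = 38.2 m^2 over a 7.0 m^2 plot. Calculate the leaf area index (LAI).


Formula: LAI = total leaf area / ground area  (dimensionless)
LAI = 38.2 m^2 / 7.0 m^2
LAI = 5.46

5.46


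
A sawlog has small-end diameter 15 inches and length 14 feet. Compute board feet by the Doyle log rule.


Doyle: BF = (D - 4)^2 * L / 16
Adjusted diameter = 15 - 4 = 11 in
(D-4)^2 = 11^2 = 121
BF = 121 * 14 / 16 = 106 BF

106


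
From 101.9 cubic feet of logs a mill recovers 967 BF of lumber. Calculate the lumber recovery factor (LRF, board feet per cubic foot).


Formula: LRF = Lumber Output (BF) / Log Input (ft^3)
LRF = 967 BF / 101.9 ft^3
LRF = 9.49 BF/ft^3

9.49


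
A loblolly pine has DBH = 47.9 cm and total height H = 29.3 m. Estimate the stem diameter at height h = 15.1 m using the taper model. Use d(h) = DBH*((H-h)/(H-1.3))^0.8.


Taper: d(h) = DBH * ((H - h) / (H - 1.3))^0.8
Numerator = H - h = 29.3 - 15.1 = 14.2 m
Denominator = H - 1.3 = 29.3 - 1.3 = 28.0 m
Ratio = 14.2 / 28.0 = 0.50714
d = 47.9 * 0.50714^0.8 = 27.8 cm

27.8


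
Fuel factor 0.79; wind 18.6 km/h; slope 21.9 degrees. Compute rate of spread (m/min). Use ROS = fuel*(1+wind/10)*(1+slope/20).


Formula: ROS = fuel * (1 + wind/10) * (1 + slope/20)
Wind factor = 1 + 18.6/10 = 2.86
Slope factor = 1 + 21.9/20 = 2.095
ROS = 0.79 * 2.86 * 2.095 = 4.73 m/min

4.73


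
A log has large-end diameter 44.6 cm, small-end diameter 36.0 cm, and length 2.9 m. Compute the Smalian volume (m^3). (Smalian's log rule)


Smalian: V = (A1 + A2)/2 * L,  A = pi*(D/200)^2
A1 = pi*(44.6/200)^2 = 0.156228 m^2
A2 = pi*(36.0/200)^2 = 0.101788 m^2
V = (0.156228+0.101788)/2*2.9 = 0.3741 m^3

0.3741


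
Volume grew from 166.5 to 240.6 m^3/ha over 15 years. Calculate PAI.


Formula: PAI = (V_T2 - V_T1) / (T2 - T1)
Volume increment = 240.6 - 166.5 = 74.1 m^3/ha
PAI = 74.1 / 15 = 4.94 m^3/ha/year

4.94


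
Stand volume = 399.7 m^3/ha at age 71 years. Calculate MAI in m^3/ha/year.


Formula: MAI = Total Volume / Stand Age
MAI = 399.7 m^3/ha / 71 years
MAI = 5.63 m^3/ha/year

5.63


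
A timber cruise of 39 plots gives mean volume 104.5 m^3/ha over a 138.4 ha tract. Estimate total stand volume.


Formula: Total Volume = Mean Volume per ha * Total Area
Total Volume = 104.5 m^3/ha * 138.4 ha
Total Volume = 14463 m^3

14463


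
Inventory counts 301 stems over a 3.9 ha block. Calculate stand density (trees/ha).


Formula: Stand Density = N_trees / Area_ha
Density = 301 trees / 3.9 ha
Density = 77 trees/ha

77


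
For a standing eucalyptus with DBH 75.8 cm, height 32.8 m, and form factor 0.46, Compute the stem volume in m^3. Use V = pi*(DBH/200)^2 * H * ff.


Formula: V = pi * (DBH/200)^2 * H * ff
Radius = DBH/200 = 75.8/200 = 0.379 m
Radius^2 = 0.379^2 = 0.143641 m^2
V = pi * 0.143641 * 32.8 * 0.46
V = 6.809 m^3

6.809


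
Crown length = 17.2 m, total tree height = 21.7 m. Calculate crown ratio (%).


Formula: Crown Ratio = (Crown Length / Total Height) * 100
CR = (17.2 m / 21.7 m) * 100
CR = 0.7926 * 100 = 79.3%

79.3


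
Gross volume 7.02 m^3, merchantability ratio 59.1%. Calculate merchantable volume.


Formula: MV = V_total * (merchantable_pct / 100)
Merchantable fraction = 59.1% / 100 = 0.591
MV = 7.02 m^3 * 0.591 = 4.149 m^3

4.149


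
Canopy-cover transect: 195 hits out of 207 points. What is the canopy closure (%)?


Formula: Canopy closure = covered points / total points * 100
Closure = 195 / 207 * 100
Closure = 0.942 * 100 = 94.2%

94.2


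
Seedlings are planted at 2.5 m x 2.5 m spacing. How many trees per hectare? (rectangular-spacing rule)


Formula: TPH = 10000 m^2/ha / (spacing_x * spacing_y)
Area per tree = 2.5 m * 2.5 m = 6.25 m^2
TPH = 10000 / 6.25 = 1600 trees/ha

1600


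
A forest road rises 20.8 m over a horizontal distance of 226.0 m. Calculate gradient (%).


Formula: Gradient = rise / run * 100
Gradient = 20.8 / 226.0 * 100 = 9.2%

9.2


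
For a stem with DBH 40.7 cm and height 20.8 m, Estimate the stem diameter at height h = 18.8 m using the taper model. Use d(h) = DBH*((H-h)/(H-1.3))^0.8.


Taper: d(h) = DBH * ((H - h) / (H - 1.3))^0.8
Numerator = H - h = 20.8 - 18.8 = 2.0 m
Denominator = H - 1.3 = 20.8 - 1.3 = 19.5 m
Ratio = 2.0 / 19.5 = 0.10256
d = 40.7 * 0.10256^0.8 = 6.6 cm

6.6


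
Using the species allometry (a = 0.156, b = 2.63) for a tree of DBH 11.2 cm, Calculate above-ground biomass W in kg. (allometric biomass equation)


Formula: W = a * DBH^b  (allometric power law)
DBH^b = 11.2^2.63 = 574.7029
W = 0.156 * 574.7029 = 89.7 kg

89.7


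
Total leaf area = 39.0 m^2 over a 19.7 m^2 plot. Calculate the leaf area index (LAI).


Formula: LAI = total leaf area / ground area  (dimensionless)
LAI = 39.0 m^2 / 19.7 m^2
LAI = 1.98

1.98


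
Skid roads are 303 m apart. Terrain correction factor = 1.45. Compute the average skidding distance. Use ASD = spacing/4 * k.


Formula: ASD = (spacing / 4) * correction
Uncorrected distance = spacing / 4 = 303 / 4 = 75.75 m
ASD = 75.75 * 1.45 = 110 m

110


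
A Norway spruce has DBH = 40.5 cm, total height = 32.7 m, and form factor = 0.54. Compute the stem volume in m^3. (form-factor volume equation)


Formula: V = pi * (DBH/200)^2 * H * ff
Radius = DBH/200 = 40.5/200 = 0.2025 m
Radius^2 = 0.2025^2 = 0.04100625 m^2
V = pi * 0.04100625 * 32.7 * 0.54
V = 2.275 m^3

2.275


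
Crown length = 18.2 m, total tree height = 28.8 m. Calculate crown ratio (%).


Formula: Crown Ratio = (Crown Length / Total Height) * 100
CR = (18.2 m / 28.8 m) * 100
CR = 0.6319 * 100 = 63.2%

63.2


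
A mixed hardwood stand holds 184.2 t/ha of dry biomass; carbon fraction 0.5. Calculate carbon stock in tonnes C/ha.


Formula: Carbon Stock = Biomass * Carbon Fraction
C = 184.2 t/ha * 0.5
C = 92.1 t C/ha

92.1


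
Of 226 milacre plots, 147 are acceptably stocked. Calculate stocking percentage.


Formula: Stocking % = stocked plots / total plots * 100
Stocking = 147 / 226 * 100
Stocking = 0.6504 * 100 = 65.0%

65.0


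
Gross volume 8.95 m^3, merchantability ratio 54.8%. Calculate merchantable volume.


Formula: MV = V_total * (merchantable_pct / 100)
Merchantable fraction = 54.8% / 100 = 0.548
MV = 8.95 m^3 * 0.548 = 4.905 m^3

4.905


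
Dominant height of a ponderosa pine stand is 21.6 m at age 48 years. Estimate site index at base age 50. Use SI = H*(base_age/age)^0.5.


Formula: SI = H_dom * (base_age / age)^0.5
Age ratio = 50 / 48 = 1.04167
sqrt(age_ratio) = 1.02062
SI = 21.6 * 1.02062 = 22.0 m

22.0


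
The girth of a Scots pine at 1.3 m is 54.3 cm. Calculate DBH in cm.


Formula: DBH = C / pi
DBH = 54.3 / pi
pi = 3.14159...
DBH = 17.3 cm

17.3


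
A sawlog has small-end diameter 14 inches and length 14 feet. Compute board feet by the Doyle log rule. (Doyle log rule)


Doyle: BF = (D - 4)^2 * L / 16
Adjusted diameter = 14 - 4 = 10 in
(D-4)^2 = 10^2 = 100
BF = 100 * 14 / 16 = 88 BF

88


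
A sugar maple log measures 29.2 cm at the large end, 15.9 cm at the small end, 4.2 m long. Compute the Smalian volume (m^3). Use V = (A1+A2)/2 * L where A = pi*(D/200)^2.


Smalian: V = (A1 + A2)/2 * L,  A = pi*(D/200)^2
A1 = pi*(29.2/200)^2 = 0.066966 m^2
A2 = pi*(15.9/200)^2 = 0.019856 m^2
V = (0.066966+0.019856)/2*4.2 = 0.1823 m^3

0.1823


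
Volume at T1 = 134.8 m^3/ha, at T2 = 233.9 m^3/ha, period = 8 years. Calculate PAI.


Formula: PAI = (V_T2 - V_T1) / (T2 - T1)
Volume increment = 233.9 - 134.8 = 99.1 m^3/ha
PAI = 99.1 / 8 = 12.39 m^3/ha/year

12.39


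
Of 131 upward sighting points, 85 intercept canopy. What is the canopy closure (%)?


Formula: Canopy closure = covered points / total points * 100
Closure = 85 / 131 * 100
Closure = 0.6489 * 100 = 64.9%

64.9


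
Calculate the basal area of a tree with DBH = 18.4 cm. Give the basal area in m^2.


Formula: BA = pi * (DBH/2)^2 / 10000  (cm^2 to m^2)
Radius = DBH/2 = 18.4/2 = 9.2 cm
BA = pi * 9.2^2 / 10000
   = 265.9044 cm^2 / 10000
   = 0.0266 m^2

0.0266


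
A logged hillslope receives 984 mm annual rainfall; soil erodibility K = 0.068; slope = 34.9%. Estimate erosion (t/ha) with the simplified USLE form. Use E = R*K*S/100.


Formula: E = R * K * S / 100  (simplified USLE)
R * K = 984 * 0.068 = 66.912
E = 66.912 * 34.9 / 100 = 23.35 t/ha

23.35


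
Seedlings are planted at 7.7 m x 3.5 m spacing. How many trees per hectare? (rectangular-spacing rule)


Formula: TPH = 10000 m^2/ha / (spacing_x * spacing_y)
Area per tree = 7.7 m * 3.5 m = 26.95 m^2
TPH = 10000 / 26.95 = 371 trees/ha

371


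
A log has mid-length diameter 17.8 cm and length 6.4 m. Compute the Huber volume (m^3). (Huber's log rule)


Huber: V = Am * L,  Am = pi*(Dm/200)^2
Am = pi*(17.8/200)^2 = 0.024885 m^2
V = 0.024885*6.4 = 0.1593 m^3

0.1593


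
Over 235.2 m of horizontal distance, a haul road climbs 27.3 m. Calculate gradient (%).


Formula: Gradient = rise / run * 100
Gradient = 27.3 / 235.2 * 100 = 11.6%

11.6


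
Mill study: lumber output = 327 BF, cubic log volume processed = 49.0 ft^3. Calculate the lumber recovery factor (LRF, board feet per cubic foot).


Formula: LRF = Lumber Output (BF) / Log Input (ft^3)
LRF = 327 BF / 49.0 ft^3
LRF = 6.67 BF/ft^3

6.67


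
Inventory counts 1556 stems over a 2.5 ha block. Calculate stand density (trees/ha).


Formula: Stand Density = N_trees / Area_ha
Density = 1556 trees / 2.5 ha
Density = 622 trees/ha

622


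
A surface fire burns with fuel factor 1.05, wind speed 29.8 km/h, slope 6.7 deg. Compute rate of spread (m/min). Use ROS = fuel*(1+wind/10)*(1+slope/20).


Formula: ROS = fuel * (1 + wind/10) * (1 + slope/20)
Wind factor = 1 + 29.8/10 = 3.98
Slope factor = 1 + 6.7/20 = 1.335
ROS = 1.05 * 3.98 * 1.335 = 5.58 m/min

5.58


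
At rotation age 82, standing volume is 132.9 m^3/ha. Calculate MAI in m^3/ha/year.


Formula: MAI = Total Volume / Stand Age
MAI = 132.9 m^3/ha / 82 years
MAI = 1.62 m^3/ha/year

1.62


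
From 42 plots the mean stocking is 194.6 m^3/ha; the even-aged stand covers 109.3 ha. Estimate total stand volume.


Formula: Total Volume = Mean Volume per ha * Total Area
Total Volume = 194.6 m^3/ha * 109.3 ha
Total Volume = 21270 m^3

21270


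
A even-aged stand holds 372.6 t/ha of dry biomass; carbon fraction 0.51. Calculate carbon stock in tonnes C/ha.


Formula: Carbon Stock = Biomass * Carbon Fraction
C = 372.6 t/ha * 0.51
C = 190.0 t C/ha

190.0


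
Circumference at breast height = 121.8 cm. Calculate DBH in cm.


Formula: DBH = C / pi
DBH = 121.8 / pi
pi = 3.14159...
DBH = 38.8 cm

38.8


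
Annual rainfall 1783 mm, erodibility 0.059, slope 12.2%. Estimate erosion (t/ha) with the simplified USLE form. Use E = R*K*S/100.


Formula: E = R * K * S / 100  (simplified USLE)
R * K = 1783 * 0.059 = 105.197
E = 105.197 * 12.2 / 100 = 12.83 t/ha

12.83


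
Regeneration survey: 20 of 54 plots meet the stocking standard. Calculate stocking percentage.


Formula: Stocking % = stocked plots / total plots * 100
Stocking = 20 / 54 * 100
Stocking = 0.3704 * 100 = 37.0%

37.0


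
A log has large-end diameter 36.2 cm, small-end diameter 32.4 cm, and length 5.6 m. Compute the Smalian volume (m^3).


Smalian: V = (A1 + A2)/2 * L,  A = pi*(D/200)^2
A1 = pi*(36.2/200)^2 = 0.102922 m^2
A2 = pi*(32.4/200)^2 = 0.082448 m^2
V = (0.102922+0.082448)/2*5.6 = 0.519 m^3

0.519


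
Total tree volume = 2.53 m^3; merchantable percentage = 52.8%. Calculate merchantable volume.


Formula: MV = V_total * (merchantable_pct / 100)
Merchantable fraction = 52.8% / 100 = 0.528
MV = 2.53 m^3 * 0.528 = 1.336 m^3

1.336


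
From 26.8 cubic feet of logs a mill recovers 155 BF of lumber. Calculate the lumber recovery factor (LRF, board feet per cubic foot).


Formula: LRF = Lumber Output (BF) / Log Input (ft^3)
LRF = 155 BF / 26.8 ft^3
LRF = 5.78 BF/ft^3

5.78


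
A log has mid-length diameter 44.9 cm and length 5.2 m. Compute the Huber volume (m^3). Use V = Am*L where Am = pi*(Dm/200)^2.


Huber: V = Am * L,  Am = pi*(Dm/200)^2
Am = pi*(44.9/200)^2 = 0.158337 m^2
V = 0.158337*5.2 = 0.8234 m^3

0.8234


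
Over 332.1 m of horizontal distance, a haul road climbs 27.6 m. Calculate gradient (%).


Formula: Gradient = rise / run * 100
Gradient = 27.6 / 332.1 * 100 = 8.3%

8.3


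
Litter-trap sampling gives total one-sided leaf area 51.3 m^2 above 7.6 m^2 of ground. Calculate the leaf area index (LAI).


Formula: LAI = total leaf area / ground area  (dimensionless)
LAI = 51.3 m^2 / 7.6 m^2
LAI = 6.75

6.75


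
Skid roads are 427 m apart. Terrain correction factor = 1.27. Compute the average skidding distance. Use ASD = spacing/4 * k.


Formula: ASD = (spacing / 4) * correction
Uncorrected distance = spacing / 4 = 427 / 4 = 106.75 m
ASD = 106.75 * 1.27 = 136 m

136


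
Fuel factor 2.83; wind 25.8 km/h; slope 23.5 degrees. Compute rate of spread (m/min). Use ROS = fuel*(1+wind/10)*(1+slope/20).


Formula: ROS = fuel * (1 + wind/10) * (1 + slope/20)
Wind factor = 1 + 25.8/10 = 3.58
Slope factor = 1 + 23.5/20 = 2.175
ROS = 2.83 * 3.58 * 2.175 = 22.04 m/min

22.04


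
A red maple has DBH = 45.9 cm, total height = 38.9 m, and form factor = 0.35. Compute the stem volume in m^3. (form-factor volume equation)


Formula: V = pi * (DBH/200)^2 * H * ff
Radius = DBH/200 = 45.9/200 = 0.2295 m
Radius^2 = 0.2295^2 = 0.05267025 m^2
V = pi * 0.05267025 * 38.9 * 0.35
V = 2.253 m^3

2.253


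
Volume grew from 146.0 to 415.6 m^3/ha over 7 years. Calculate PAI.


Formula: PAI = (V_T2 - V_T1) / (T2 - T1)
Volume increment = 415.6 - 146.0 = 269.6 m^3/ha
PAI = 269.6 / 7 = 38.51 m^3/ha/year

38.51


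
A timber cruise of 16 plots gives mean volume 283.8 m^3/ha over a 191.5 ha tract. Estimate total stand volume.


Formula: Total Volume = Mean Volume per ha * Total Area
Total Volume = 283.8 m^3/ha * 191.5 ha
Total Volume = 54348 m^3

54348


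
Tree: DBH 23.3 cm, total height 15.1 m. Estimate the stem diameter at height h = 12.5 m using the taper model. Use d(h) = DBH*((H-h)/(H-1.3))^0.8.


Taper: d(h) = DBH * ((H - h) / (H - 1.3))^0.8
Numerator = H - h = 15.1 - 12.5 = 2.6 m
Denominator = H - 1.3 = 15.1 - 1.3 = 13.8 m
Ratio = 2.6 / 13.8 = 0.18841
d = 23.3 * 0.18841^0.8 = 6.1 cm

6.1


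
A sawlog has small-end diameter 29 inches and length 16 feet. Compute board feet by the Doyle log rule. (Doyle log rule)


Doyle: BF = (D - 4)^2 * L / 16
Adjusted diameter = 29 - 4 = 25 in
(D-4)^2 = 25^2 = 625
BF = 625 * 16 / 16 = 625 BF

625
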